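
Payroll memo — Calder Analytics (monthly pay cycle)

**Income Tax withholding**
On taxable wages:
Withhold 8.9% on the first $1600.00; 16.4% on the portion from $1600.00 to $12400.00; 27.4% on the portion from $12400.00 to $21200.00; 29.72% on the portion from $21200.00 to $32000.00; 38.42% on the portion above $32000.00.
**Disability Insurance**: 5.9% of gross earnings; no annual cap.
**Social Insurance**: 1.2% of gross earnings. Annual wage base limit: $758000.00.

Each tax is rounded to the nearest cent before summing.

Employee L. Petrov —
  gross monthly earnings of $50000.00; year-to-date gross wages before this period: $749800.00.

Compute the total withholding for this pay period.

$17498.56

Income Tax: taxable = $50000.00
  $7534.56 + 38.42% × ($50000.00 − $32000.00) = $7534.56 + 38.42% × $18000.00 = $14450.16
Disability Insurance: 5.9% × $50000.00 = $2950.00
Social Insurance: cap $758000.00 − YTD $749800.00 = $8200.00 subject; 1.2% × $8200.00 = $98.40
Total: $14450.16 + $2950.00 + $98.40 = $17498.56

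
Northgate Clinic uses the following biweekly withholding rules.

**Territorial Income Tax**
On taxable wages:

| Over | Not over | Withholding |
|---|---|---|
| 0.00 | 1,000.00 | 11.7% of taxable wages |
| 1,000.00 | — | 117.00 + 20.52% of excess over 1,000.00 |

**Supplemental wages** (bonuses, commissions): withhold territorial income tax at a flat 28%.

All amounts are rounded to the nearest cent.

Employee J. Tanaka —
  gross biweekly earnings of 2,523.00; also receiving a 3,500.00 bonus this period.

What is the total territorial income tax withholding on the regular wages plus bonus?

Territorial Income Tax: taxable = 2,523.00
  117.00 + 20.52% × (2,523.00 − 1,000.00) = 117.00 + 20.52% × 1,523.00 = 429.52
Supplemental (28% flat on bonus): 28% × 3,500.00 = 980.00
Total territorial income tax: 429.52 + 980.00 = 1,409.52

1,409.52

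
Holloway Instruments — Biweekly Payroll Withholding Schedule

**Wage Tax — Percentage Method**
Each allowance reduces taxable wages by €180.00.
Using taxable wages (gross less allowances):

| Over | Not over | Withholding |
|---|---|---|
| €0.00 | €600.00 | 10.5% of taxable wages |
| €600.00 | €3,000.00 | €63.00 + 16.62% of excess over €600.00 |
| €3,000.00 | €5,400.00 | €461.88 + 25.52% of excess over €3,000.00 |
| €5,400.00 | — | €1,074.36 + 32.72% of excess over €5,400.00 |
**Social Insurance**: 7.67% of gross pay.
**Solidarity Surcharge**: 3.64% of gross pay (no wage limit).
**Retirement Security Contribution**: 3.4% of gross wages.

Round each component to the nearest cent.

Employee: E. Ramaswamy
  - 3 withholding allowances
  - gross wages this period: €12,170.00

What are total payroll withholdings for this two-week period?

€4,903.03

Wage Tax: taxable = €12,170.00 − 3×€180.00 = €11,630.00
  €1,074.36 + 32.72% × (€11,630.00 − €5,400.00) = €1,074.36 + 32.72% × €6,230.00 = €3,112.82
Social Insurance: 7.67% × €12,170.00 = €933.44
Solidarity Surcharge: 3.64% × €12,170.00 = €442.99
Retirement Security Contribution: 3.4% × €12,170.00 = €413.78
Total: €3,112.82 + €933.44 + €442.99 + €413.78 = €4,903.03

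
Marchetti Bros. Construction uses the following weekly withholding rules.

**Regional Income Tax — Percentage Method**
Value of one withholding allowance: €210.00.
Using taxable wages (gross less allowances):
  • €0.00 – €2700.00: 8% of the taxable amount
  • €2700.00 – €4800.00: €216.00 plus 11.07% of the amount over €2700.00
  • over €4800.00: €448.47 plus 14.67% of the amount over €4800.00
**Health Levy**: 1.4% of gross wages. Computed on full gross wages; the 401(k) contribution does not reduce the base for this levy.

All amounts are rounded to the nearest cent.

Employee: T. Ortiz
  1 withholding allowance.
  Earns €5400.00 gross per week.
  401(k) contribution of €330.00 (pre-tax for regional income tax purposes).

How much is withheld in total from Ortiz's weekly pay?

Regional Income Tax: taxable = €5400.00 − €330.00 − 1×€210.00 = €4860.00
  €448.47 + 14.67% × (€4860.00 − €4800.00) = €448.47 + 14.67% × €60.00 = €457.27
Health Levy: 1.4% × €5400.00 = €75.60
Total: €457.27 + €75.60 = €532.87

€532.87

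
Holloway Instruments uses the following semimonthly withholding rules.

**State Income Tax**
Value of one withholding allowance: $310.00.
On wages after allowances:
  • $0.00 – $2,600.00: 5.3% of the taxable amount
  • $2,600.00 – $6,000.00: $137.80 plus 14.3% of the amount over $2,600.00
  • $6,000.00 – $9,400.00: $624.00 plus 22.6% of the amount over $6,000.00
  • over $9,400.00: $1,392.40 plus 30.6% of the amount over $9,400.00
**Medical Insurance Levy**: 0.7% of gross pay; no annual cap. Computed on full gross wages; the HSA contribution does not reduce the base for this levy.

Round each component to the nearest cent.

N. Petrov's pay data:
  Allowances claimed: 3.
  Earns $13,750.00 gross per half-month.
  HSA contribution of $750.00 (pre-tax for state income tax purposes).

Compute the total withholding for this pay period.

$2,305.67

State Income Tax: taxable = $13,750.00 − $750.00 − 3×$310.00 = $12,070.00
  $1,392.40 + 30.6% × ($12,070.00 − $9,400.00) = $1,392.40 + 30.6% × $2,670.00 = $2,209.42
Medical Insurance Levy: 0.7% × $13,750.00 = $96.25
Total: $2,209.42 + $96.25 = $2,305.67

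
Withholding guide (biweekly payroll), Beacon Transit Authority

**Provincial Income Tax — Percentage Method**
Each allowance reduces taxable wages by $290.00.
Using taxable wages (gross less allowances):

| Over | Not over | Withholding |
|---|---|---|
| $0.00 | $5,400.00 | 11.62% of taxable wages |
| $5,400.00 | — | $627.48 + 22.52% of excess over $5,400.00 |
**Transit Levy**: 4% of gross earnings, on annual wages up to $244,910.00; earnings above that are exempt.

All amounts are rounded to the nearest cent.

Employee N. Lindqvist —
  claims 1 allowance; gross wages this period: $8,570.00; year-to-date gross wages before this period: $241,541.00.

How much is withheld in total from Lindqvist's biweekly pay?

$1,410.82

Provincial Income Tax: taxable = $8,570.00 − 1×$290.00 = $8,280.00
  $627.48 + 22.52% × ($8,280.00 − $5,400.00) = $627.48 + 22.52% × $2,880.00 = $1,276.06
Transit Levy: cap $244,910.00 − YTD $241,541.00 = $3,369.00 subject; 4% × $3,369.00 = $134.76
Total: $1,276.06 + $134.76 = $1,410.82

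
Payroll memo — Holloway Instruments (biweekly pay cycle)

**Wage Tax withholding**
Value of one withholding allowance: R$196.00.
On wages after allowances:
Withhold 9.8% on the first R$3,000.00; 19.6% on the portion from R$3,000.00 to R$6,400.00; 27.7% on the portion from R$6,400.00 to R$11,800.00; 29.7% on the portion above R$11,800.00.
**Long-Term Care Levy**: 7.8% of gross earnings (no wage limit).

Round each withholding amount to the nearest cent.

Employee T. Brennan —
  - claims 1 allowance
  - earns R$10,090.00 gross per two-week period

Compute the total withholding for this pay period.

R$2,715.26

Wage Tax: taxable = R$10,090.00 − 1×R$196.00 = R$9,894.00
  R$960.40 + 27.7% × (R$9,894.00 − R$6,400.00) = R$960.40 + 27.7% × R$3,494.00 = R$1,928.24
Long-Term Care Levy: 7.8% × R$10,090.00 = R$787.02
Total: R$1,928.24 + R$787.02 = R$2,715.26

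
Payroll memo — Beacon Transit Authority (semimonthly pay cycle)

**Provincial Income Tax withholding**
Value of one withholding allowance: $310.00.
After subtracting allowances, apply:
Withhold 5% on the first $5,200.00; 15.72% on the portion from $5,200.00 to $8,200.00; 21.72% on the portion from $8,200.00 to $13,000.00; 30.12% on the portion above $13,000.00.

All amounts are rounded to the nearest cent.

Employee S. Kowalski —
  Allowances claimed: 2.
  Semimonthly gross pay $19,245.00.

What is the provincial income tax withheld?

$3,468.41

Provincial Income Tax: taxable = $19,245.00 − 2×$310.00 = $18,625.00
  $1,774.16 + 30.12% × ($18,625.00 − $13,000.00) = $1,774.16 + 30.12% × $5,625.00 = $3,468.41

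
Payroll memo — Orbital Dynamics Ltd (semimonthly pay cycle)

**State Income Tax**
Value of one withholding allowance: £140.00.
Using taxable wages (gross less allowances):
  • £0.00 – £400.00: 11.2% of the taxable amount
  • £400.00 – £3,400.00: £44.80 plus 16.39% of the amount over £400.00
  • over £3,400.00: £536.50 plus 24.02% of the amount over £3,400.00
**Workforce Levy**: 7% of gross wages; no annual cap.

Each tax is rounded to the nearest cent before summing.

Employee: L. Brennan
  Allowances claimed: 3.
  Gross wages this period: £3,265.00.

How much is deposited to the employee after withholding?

State Income Tax: taxable = £3,265.00 − 3×£140.00 = £2,845.00
  £44.80 + 16.39% × (£2,845.00 − £400.00) = £44.80 + 16.39% × £2,445.00 = £445.54
Workforce Levy: 7% × £3,265.00 = £228.55
Total withheld: £445.54 + £228.55 = £674.09
Net pay: £3,265.00 − £674.09 = £2,590.91

£2,590.91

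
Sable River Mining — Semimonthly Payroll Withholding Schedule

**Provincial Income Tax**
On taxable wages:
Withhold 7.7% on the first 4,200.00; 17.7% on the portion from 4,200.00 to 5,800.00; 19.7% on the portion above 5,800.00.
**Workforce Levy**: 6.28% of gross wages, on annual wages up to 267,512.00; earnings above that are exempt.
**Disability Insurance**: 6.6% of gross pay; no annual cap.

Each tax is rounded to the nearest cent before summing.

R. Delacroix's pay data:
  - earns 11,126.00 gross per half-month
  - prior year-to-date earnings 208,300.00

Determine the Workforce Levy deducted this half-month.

Workforce Levy: 6.28% × 11,126.00 = 698.71

698.71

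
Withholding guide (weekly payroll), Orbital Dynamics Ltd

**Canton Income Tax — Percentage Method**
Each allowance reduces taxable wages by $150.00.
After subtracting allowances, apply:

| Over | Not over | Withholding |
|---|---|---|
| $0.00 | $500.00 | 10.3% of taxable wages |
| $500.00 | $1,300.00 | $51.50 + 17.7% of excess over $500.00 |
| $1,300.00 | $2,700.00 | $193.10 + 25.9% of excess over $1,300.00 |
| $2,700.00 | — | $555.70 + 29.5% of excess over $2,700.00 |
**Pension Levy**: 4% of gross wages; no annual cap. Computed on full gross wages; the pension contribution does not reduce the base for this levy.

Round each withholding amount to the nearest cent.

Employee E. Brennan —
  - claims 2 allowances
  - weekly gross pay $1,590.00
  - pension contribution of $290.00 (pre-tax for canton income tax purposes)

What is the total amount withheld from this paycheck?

Canton Income Tax: taxable = $1,590.00 − $290.00 − 2×$150.00 = $1,000.00
  $51.50 + 17.7% × ($1,000.00 − $500.00) = $51.50 + 17.7% × $500.00 = $140.00
Pension Levy: 4% × $1,590.00 = $63.60
Total: $140.00 + $63.60 = $203.60

$203.60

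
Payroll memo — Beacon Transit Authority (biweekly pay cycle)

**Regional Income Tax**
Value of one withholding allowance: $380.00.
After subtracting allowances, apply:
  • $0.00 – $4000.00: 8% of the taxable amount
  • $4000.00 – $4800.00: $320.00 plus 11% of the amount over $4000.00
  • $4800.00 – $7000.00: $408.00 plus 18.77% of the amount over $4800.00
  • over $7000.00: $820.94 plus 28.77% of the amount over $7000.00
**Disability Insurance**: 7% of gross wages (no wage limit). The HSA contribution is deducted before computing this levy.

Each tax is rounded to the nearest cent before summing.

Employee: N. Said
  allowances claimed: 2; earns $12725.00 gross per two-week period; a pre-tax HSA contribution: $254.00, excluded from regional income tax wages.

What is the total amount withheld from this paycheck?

$3049.26

Regional Income Tax: taxable = $12725.00 − $254.00 − 2×$380.00 = $11711.00
  $820.94 + 28.77% × ($11711.00 − $7000.00) = $820.94 + 28.77% × $4711.00 = $2176.29
Disability Insurance: 7% × $12471.00 = $872.97
Total: $2176.29 + $872.97 = $3049.26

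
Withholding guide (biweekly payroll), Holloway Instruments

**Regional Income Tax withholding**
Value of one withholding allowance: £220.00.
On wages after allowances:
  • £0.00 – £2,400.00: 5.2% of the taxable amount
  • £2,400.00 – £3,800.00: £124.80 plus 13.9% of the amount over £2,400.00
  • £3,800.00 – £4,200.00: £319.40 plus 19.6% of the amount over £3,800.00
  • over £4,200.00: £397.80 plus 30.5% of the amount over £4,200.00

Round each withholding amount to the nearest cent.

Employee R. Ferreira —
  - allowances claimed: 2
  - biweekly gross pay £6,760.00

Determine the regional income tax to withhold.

£1,044.40

Regional Income Tax: taxable = £6,760.00 − 2×£220.00 = £6,320.00
  £397.80 + 30.5% × (£6,320.00 − £4,200.00) = £397.80 + 30.5% × £2,120.00 = £1,044.40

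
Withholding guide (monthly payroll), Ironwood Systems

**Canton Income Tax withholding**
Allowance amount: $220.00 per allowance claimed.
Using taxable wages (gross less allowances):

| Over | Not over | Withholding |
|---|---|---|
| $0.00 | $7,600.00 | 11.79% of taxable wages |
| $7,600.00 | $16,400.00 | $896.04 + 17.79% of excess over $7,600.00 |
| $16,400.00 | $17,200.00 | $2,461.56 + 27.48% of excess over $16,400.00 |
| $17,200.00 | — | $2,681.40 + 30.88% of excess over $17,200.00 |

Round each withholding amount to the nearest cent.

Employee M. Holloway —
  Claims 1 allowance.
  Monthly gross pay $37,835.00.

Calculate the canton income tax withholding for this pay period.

Canton Income Tax: taxable = $37,835.00 − 1×$220.00 = $37,615.00
  $2,681.40 + 30.88% × ($37,615.00 − $17,200.00) = $2,681.40 + 30.88% × $20,415.00 = $8,985.55

$8,985.55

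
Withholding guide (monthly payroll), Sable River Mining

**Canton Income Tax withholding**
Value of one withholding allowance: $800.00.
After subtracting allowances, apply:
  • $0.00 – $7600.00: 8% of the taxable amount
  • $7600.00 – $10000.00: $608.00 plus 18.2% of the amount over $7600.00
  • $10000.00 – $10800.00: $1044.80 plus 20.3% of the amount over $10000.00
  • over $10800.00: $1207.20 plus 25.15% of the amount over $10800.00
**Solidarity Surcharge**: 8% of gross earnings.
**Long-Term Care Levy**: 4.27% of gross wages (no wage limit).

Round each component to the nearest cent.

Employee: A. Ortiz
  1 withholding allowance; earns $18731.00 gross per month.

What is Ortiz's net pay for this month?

Canton Income Tax: taxable = $18731.00 − 1×$800.00 = $17931.00
  $1207.20 + 25.15% × ($17931.00 − $10800.00) = $1207.20 + 25.15% × $7131.00 = $3000.65
Solidarity Surcharge: 8% × $18731.00 = $1498.48
Long-Term Care Levy: 4.27% × $18731.00 = $799.81
Total withheld: $3000.65 + $1498.48 + $799.81 = $5298.94
Net pay: $18731.00 − $5298.94 = $13432.06

$13432.06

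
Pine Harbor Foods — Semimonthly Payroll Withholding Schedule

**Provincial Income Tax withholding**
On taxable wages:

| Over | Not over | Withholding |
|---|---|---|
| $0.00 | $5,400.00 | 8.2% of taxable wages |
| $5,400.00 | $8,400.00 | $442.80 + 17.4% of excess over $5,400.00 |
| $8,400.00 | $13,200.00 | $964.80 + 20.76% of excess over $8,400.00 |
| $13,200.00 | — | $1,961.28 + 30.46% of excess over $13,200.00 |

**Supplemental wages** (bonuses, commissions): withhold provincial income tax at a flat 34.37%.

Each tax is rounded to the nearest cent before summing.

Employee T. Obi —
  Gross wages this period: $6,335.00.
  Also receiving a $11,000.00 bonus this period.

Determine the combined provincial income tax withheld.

$4,386.19

Provincial Income Tax: taxable = $6,335.00
  $442.80 + 17.4% × ($6,335.00 − $5,400.00) = $442.80 + 17.4% × $935.00 = $605.49
Supplemental (34.37% flat on bonus): 34.37% × $11,000.00 = $3,780.70
Total provincial income tax: $605.49 + $3,780.70 = $4,386.19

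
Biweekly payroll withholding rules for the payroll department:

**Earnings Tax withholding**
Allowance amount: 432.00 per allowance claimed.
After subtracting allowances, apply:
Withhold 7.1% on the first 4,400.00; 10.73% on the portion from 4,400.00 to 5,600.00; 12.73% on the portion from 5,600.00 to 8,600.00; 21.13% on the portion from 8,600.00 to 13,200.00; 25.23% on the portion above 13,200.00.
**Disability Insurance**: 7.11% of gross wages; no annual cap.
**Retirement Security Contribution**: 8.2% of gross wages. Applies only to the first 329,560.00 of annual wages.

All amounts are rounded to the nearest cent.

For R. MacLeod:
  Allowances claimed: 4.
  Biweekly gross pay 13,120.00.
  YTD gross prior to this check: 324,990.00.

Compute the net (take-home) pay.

10,399.42

Earnings Tax: taxable = 13,120.00 − 4×432.00 = 11,392.00
  823.06 + 21.13% × (11,392.00 − 8,600.00) = 823.06 + 21.13% × 2,792.00 = 1,413.01
Disability Insurance: 7.11% × 13,120.00 = 932.83
Retirement Security Contribution: cap 329,560.00 − YTD 324,990.00 = 4,570.00 subject; 8.2% × 4,570.00 = 374.74
Total withheld: 1,413.01 + 932.83 + 374.74 = 2,720.58
Net pay: 13,120.00 − 2,720.58 = 10,399.42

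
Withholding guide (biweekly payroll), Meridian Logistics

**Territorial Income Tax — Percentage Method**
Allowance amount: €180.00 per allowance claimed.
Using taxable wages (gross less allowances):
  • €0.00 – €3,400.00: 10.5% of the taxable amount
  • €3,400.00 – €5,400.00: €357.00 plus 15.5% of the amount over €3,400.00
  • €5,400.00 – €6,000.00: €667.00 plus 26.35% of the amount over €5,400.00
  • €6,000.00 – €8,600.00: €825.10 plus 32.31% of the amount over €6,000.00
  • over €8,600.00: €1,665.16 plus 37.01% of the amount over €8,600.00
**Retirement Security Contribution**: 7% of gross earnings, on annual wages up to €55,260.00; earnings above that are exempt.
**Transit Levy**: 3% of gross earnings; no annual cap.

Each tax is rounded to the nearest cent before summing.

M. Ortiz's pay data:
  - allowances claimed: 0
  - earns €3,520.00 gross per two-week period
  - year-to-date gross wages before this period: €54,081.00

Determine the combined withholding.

Territorial Income Tax: taxable = €3,520.00
  €357.00 + 15.5% × (€3,520.00 − €3,400.00) = €357.00 + 15.5% × €120.00 = €375.60
Retirement Security Contribution: cap €55,260.00 − YTD €54,081.00 = €1,179.00 subject; 7% × €1,179.00 = €82.53
Transit Levy: 3% × €3,520.00 = €105.60
Total: €375.60 + €82.53 + €105.60 = €563.73

€563.73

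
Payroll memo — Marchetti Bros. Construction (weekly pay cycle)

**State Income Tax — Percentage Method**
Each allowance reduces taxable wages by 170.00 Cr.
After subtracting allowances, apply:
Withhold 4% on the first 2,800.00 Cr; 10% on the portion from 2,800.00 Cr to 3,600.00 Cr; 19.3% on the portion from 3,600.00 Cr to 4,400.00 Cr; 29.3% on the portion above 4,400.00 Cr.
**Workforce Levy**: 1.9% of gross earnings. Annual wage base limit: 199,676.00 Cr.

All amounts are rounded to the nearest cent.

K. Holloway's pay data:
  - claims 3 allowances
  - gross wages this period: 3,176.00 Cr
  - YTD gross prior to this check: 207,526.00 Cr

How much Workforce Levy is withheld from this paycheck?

0.00 Cr

Workforce Levy: YTD 207,526.00 Cr ≥ cap 199,676.00 Cr → 0.00 Cr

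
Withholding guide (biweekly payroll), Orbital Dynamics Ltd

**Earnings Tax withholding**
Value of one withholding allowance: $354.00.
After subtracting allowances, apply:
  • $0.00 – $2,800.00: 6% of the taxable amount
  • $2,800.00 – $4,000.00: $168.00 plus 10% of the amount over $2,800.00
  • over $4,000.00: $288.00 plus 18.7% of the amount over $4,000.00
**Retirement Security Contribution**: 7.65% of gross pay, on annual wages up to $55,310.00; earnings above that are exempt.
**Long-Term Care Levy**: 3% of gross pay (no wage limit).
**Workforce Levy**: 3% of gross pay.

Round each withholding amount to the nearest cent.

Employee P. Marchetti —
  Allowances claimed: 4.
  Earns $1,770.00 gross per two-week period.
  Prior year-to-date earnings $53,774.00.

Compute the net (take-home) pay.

$1,525.06

Earnings Tax: taxable = $1,770.00 − 4×$354.00 = $354.00
  6% × $354.00 = $21.24
Retirement Security Contribution: cap $55,310.00 − YTD $53,774.00 = $1,536.00 subject; 7.65% × $1,536.00 = $117.50
Long-Term Care Levy: 3% × $1,770.00 = $53.10
Workforce Levy: 3% × $1,770.00 = $53.10
Total withheld: $21.24 + $117.50 + $53.10 + $53.10 = $244.94
Net pay: $1,770.00 − $244.94 = $1,525.06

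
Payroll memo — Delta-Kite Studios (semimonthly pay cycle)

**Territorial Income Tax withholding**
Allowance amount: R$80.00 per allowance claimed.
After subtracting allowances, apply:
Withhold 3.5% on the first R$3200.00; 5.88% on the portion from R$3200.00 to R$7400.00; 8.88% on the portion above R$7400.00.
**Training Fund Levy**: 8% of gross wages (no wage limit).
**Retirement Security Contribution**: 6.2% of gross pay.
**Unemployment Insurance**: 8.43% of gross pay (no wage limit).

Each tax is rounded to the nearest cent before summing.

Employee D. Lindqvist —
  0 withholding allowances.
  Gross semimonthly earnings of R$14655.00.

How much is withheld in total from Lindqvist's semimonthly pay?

R$4319.63

Territorial Income Tax: taxable = R$14655.00
  R$358.96 + 8.88% × (R$14655.00 − R$7400.00) = R$358.96 + 8.88% × R$7255.00 = R$1003.20
Training Fund Levy: 8% × R$14655.00 = R$1172.40
Retirement Security Contribution: 6.2% × R$14655.00 = R$908.61
Unemployment Insurance: 8.43% × R$14655.00 = R$1235.42
Total: R$1003.20 + R$1172.40 + R$908.61 + R$1235.42 = R$4319.63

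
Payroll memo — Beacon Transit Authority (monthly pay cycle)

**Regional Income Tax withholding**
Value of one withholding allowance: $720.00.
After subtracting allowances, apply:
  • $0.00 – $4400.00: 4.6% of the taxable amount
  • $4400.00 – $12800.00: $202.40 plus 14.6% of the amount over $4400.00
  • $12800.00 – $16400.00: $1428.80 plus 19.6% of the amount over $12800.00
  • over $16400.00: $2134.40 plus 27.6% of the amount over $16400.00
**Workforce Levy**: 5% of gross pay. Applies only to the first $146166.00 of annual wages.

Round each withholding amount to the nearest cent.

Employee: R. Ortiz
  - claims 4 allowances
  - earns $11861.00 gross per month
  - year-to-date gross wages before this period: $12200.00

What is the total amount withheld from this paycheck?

$1464.28

Regional Income Tax: taxable = $11861.00 − 4×$720.00 = $8981.00
  $202.40 + 14.6% × ($8981.00 − $4400.00) = $202.40 + 14.6% × $4581.00 = $871.23
Workforce Levy: 5% × $11861.00 = $593.05
Total: $871.23 + $593.05 = $1464.28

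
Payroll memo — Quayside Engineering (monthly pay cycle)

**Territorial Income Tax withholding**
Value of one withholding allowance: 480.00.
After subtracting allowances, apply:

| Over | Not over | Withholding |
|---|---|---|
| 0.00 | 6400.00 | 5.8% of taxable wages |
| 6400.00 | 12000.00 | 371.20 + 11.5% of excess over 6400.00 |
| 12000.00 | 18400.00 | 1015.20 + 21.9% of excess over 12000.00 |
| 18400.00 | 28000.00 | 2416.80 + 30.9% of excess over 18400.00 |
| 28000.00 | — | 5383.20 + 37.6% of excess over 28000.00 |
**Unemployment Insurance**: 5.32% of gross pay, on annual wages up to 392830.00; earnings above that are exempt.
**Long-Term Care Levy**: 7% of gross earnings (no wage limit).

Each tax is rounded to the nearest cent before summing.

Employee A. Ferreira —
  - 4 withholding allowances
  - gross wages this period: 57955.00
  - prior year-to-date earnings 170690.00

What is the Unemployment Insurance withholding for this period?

Unemployment Insurance: 5.32% × 57955.00 = 3083.21

3083.21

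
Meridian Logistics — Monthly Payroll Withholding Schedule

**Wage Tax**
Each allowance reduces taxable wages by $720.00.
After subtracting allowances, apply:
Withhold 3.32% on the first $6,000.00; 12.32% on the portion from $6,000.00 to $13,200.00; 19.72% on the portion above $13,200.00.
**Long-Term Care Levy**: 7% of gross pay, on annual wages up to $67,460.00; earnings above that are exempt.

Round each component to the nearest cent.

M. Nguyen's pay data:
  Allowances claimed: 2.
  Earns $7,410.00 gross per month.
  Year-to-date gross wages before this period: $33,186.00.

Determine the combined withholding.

$716.90

Wage Tax: taxable = $7,410.00 − 2×$720.00 = $5,970.00
  3.32% × $5,970.00 = $198.20
Long-Term Care Levy: 7% × $7,410.00 = $518.70
Total: $198.20 + $518.70 = $716.90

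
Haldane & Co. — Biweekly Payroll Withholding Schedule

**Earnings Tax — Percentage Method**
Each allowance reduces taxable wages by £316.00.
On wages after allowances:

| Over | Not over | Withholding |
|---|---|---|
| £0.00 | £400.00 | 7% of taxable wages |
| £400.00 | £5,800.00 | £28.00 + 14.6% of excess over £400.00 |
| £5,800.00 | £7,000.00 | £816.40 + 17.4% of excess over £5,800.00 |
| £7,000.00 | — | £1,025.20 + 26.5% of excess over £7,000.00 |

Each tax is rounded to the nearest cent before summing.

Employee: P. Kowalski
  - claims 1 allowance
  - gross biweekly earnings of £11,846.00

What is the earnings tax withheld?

£2,225.65

Earnings Tax: taxable = £11,846.00 − 1×£316.00 = £11,530.00
  £1,025.20 + 26.5% × (£11,530.00 − £7,000.00) = £1,025.20 + 26.5% × £4,530.00 = £2,225.65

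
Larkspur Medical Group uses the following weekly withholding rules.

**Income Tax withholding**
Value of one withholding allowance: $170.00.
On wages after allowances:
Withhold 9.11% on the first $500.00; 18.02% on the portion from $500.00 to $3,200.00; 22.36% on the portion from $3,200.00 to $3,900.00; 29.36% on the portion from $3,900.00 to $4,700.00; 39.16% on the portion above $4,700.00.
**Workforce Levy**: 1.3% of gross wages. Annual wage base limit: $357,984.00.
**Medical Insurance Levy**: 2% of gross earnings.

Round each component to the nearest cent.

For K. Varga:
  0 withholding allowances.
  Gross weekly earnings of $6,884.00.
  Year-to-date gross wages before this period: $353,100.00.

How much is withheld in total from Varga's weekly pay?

$1,979.91

Income Tax: taxable = $6,884.00
  $923.49 + 39.16% × ($6,884.00 − $4,700.00) = $923.49 + 39.16% × $2,184.00 = $1,778.74
Workforce Levy: cap $357,984.00 − YTD $353,100.00 = $4,884.00 subject; 1.3% × $4,884.00 = $63.49
Medical Insurance Levy: 2% × $6,884.00 = $137.68
Total: $1,778.74 + $63.49 + $137.68 = $1,979.91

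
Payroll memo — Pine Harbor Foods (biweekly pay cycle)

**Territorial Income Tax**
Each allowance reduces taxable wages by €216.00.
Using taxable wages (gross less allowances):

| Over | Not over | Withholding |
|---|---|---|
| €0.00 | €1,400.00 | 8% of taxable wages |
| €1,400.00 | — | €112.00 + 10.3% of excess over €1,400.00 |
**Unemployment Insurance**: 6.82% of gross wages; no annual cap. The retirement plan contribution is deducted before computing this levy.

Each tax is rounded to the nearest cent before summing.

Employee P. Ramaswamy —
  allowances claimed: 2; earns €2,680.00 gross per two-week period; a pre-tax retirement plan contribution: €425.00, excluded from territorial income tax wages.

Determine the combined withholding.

€309.36

Territorial Income Tax: taxable = €2,680.00 − €425.00 − 2×€216.00 = €1,823.00
  €112.00 + 10.3% × (€1,823.00 − €1,400.00) = €112.00 + 10.3% × €423.00 = €155.57
Unemployment Insurance: 6.82% × €2,255.00 = €153.79
Total: €155.57 + €153.79 = €309.36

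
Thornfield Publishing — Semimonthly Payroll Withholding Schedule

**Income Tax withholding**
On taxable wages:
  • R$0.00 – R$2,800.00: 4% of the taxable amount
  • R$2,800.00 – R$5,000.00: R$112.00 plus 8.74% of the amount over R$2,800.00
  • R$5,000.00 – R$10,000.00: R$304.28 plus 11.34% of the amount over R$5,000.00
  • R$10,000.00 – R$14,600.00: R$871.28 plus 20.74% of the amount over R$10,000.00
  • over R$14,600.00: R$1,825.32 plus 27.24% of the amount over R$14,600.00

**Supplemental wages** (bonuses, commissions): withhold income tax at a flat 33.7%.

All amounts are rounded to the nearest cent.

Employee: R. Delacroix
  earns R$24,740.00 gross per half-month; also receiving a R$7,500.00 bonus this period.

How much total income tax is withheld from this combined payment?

Income Tax: taxable = R$24,740.00
  R$1,825.32 + 27.24% × (R$24,740.00 − R$14,600.00) = R$1,825.32 + 27.24% × R$10,140.00 = R$4,587.46
Supplemental (33.7% flat on bonus): 33.7% × R$7,500.00 = R$2,527.50
Total income tax: R$4,587.46 + R$2,527.50 = R$7,114.96

R$7,114.96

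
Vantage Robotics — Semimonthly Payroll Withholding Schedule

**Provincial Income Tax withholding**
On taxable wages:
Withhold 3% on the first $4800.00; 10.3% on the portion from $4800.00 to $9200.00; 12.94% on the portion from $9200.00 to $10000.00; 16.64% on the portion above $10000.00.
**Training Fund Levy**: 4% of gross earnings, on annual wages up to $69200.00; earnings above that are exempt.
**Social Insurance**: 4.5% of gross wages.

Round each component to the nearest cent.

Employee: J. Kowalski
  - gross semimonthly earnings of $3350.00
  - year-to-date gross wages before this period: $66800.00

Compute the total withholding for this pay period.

Provincial Income Tax: taxable = $3350.00
  3% × $3350.00 = $100.50
Training Fund Levy: cap $69200.00 − YTD $66800.00 = $2400.00 subject; 4% × $2400.00 = $96.00
Social Insurance: 4.5% × $3350.00 = $150.75
Total: $100.50 + $96.00 + $150.75 = $347.25

$347.25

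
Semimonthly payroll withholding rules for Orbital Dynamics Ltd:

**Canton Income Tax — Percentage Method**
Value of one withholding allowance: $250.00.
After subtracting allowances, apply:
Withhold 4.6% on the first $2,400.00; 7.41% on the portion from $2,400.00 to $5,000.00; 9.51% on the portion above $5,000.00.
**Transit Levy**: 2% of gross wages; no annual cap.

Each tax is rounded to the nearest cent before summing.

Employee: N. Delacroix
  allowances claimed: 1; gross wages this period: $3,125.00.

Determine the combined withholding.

Canton Income Tax: taxable = $3,125.00 − 1×$250.00 = $2,875.00
  $110.40 + 7.41% × ($2,875.00 − $2,400.00) = $110.40 + 7.41% × $475.00 = $145.60
Transit Levy: 2% × $3,125.00 = $62.50
Total: $145.60 + $62.50 = $208.10

$208.10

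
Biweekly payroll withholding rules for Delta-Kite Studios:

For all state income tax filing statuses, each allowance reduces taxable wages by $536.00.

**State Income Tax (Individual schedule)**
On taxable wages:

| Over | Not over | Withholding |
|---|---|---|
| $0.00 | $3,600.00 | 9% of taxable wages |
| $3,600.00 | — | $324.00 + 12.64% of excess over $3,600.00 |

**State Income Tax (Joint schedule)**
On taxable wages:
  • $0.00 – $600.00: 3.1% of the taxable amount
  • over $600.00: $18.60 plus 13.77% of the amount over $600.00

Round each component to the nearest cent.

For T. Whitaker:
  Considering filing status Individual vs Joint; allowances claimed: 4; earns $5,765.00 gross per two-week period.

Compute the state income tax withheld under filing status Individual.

State Income Tax (Individual): taxable = $5,765.00 − 4×$536.00 = $3,621.00
  $324.00 + 12.64% × ($3,621.00 − $3,600.00) = $324.00 + 12.64% × $21.00 = $326.65

$326.65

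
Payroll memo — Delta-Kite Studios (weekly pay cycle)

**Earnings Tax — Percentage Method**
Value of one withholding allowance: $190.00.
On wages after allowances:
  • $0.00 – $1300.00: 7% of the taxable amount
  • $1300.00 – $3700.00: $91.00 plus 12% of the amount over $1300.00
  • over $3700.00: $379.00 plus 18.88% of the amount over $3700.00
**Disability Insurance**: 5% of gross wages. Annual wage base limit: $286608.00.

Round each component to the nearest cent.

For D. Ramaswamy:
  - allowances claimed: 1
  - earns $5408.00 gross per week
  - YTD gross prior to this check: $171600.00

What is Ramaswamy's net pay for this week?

$4472.00

Earnings Tax: taxable = $5408.00 − 1×$190.00 = $5218.00
  $379.00 + 18.88% × ($5218.00 − $3700.00) = $379.00 + 18.88% × $1518.00 = $665.60
Disability Insurance: 5% × $5408.00 = $270.40
Total withheld: $665.60 + $270.40 = $936.00
Net pay: $5408.00 − $936.00 = $4472.00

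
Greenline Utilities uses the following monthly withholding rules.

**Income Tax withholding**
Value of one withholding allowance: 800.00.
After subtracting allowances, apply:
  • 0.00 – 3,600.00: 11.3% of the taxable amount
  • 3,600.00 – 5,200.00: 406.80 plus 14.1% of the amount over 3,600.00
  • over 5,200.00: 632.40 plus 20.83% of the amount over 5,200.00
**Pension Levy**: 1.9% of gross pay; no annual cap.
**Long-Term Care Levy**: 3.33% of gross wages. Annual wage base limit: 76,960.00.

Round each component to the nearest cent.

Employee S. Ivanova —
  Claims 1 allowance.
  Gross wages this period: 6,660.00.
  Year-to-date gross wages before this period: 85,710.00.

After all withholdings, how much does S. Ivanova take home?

Income Tax: taxable = 6,660.00 − 1×800.00 = 5,860.00
  632.40 + 20.83% × (5,860.00 − 5,200.00) = 632.40 + 20.83% × 660.00 = 769.88
Pension Levy: 1.9% × 6,660.00 = 126.54
Long-Term Care Levy: YTD 85,710.00 ≥ cap 76,960.00 → 0.00
Total withheld: 769.88 + 126.54 + 0.00 = 896.42
Net pay: 6,660.00 − 896.42 = 5,763.58

5,763.58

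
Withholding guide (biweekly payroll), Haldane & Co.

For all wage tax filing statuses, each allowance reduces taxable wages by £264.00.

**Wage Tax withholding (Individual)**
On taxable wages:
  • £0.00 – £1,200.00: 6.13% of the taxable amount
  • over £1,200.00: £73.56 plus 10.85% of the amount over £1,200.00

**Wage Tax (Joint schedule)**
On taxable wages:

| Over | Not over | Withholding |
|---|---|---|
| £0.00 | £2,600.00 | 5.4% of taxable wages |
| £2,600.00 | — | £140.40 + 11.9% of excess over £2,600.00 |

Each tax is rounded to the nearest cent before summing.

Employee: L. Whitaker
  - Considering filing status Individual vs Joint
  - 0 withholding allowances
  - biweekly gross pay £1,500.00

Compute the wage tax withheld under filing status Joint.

Wage Tax (Joint): taxable = £1,500.00
  5.4% × £1,500.00 = £81.00

£81.00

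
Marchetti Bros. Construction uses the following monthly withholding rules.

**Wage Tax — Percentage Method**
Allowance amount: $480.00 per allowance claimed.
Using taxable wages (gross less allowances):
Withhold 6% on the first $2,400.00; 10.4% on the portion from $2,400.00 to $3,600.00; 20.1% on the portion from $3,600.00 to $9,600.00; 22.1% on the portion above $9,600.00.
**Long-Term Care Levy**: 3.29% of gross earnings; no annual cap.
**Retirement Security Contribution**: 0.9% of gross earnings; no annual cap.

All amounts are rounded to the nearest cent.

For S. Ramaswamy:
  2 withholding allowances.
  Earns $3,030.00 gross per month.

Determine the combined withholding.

Wage Tax: taxable = $3,030.00 − 2×$480.00 = $2,070.00
  6% × $2,070.00 = $124.20
Long-Term Care Levy: 3.29% × $3,030.00 = $99.69
Retirement Security Contribution: 0.9% × $3,030.00 = $27.27
Total: $124.20 + $99.69 + $27.27 = $251.16

$251.16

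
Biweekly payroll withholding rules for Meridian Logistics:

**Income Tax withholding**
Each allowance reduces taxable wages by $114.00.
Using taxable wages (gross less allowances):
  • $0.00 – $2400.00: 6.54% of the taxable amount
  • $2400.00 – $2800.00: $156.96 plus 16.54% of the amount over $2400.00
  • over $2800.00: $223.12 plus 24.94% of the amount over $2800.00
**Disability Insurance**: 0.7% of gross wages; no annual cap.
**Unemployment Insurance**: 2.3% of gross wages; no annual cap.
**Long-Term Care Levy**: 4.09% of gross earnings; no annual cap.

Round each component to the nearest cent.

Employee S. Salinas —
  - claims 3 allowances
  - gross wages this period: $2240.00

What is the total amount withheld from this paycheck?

$282.95

Income Tax: taxable = $2240.00 − 3×$114.00 = $1898.00
  6.54% × $1898.00 = $124.13
Disability Insurance: 0.7% × $2240.00 = $15.68
Unemployment Insurance: 2.3% × $2240.00 = $51.52
Long-Term Care Levy: 4.09% × $2240.00 = $91.62
Total: $124.13 + $15.68 + $51.52 + $91.62 = $282.95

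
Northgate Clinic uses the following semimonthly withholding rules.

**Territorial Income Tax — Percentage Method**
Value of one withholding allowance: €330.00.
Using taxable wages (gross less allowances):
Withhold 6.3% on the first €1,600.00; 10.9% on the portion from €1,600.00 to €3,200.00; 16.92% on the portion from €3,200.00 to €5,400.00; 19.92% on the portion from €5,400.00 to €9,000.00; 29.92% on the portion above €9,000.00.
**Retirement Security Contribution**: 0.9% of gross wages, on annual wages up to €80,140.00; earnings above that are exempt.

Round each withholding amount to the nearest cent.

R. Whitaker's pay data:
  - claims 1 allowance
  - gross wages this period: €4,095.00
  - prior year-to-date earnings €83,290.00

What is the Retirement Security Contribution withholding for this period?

Retirement Security Contribution: YTD €83,290.00 ≥ cap €80,140.00 → €0.00

€0.00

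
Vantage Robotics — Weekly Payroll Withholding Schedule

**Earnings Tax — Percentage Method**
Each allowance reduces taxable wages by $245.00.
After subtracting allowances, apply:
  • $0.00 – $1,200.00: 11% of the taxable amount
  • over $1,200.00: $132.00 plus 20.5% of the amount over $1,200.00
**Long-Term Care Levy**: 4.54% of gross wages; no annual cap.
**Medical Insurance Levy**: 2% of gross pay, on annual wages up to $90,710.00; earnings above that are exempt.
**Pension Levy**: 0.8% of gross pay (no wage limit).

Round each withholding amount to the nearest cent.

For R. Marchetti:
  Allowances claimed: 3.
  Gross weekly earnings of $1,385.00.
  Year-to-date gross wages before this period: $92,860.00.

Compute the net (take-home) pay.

$1,239.54

Earnings Tax: taxable = $1,385.00 − 3×$245.00 = $650.00
  11% × $650.00 = $71.50
Long-Term Care Levy: 4.54% × $1,385.00 = $62.88
Medical Insurance Levy: YTD $92,860.00 ≥ cap $90,710.00 → $0.00
Pension Levy: 0.8% × $1,385.00 = $11.08
Total withheld: $71.50 + $62.88 + $0.00 + $11.08 = $145.46
Net pay: $1,385.00 − $145.46 = $1,239.54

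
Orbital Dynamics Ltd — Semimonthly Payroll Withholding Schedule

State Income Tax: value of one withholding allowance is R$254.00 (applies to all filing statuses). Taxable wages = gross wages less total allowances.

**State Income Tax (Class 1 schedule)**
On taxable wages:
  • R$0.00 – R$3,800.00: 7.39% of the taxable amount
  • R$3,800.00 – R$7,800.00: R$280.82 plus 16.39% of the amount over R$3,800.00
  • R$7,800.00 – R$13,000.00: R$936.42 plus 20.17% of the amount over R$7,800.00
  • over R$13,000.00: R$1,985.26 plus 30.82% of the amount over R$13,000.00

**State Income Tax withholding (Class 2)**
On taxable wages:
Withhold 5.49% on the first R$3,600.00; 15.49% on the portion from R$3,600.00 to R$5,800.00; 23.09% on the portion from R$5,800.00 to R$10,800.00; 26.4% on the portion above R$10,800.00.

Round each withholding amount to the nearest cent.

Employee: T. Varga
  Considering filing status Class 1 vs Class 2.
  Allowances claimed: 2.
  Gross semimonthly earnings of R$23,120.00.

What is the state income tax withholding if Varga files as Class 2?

R$4,811.29

State Income Tax (Class 2): taxable = R$23,120.00 − 2×R$254.00 = R$22,612.00
  R$1,692.92 + 26.4% × (R$22,612.00 − R$10,800.00) = R$1,692.92 + 26.4% × R$11,812.00 = R$4,811.29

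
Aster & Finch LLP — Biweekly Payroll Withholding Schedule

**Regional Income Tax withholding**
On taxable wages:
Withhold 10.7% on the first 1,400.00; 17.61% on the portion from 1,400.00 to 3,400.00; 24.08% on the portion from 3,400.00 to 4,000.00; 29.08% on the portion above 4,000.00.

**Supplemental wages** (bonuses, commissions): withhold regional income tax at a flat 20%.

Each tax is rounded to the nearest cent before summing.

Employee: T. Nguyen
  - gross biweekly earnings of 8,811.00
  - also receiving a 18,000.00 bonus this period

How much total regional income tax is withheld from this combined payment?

5,645.52

Regional Income Tax: taxable = 8,811.00
  646.48 + 29.08% × (8,811.00 − 4,000.00) = 646.48 + 29.08% × 4,811.00 = 2,045.52
Supplemental (20% flat on bonus): 20% × 18,000.00 = 3,600.00
Total regional income tax: 2,045.52 + 3,600.00 = 5,645.52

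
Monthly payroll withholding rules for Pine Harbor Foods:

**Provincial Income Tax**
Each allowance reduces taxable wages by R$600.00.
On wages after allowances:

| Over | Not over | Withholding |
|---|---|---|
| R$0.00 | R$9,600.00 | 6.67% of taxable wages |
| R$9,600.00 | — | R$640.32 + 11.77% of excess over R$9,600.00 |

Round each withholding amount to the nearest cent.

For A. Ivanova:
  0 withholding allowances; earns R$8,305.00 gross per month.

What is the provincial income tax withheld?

Provincial Income Tax: taxable = R$8,305.00
  6.67% × R$8,305.00 = R$553.94

R$553.94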